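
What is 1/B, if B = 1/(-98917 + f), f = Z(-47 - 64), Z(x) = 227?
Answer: -98690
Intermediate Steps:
f = 227
B = -1/98690 (B = 1/(-98917 + 227) = 1/(-98690) = -1/98690 ≈ -1.0133e-5)
1/B = 1/(-1/98690) = -98690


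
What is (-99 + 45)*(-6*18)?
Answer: 5832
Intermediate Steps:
(-99 + 45)*(-6*18) = -54*(-108) = 5832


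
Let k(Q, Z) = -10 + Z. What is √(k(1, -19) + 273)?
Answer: 2*√61 ≈ 15.620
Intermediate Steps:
√(k(1, -19) + 273) = √((-10 - 19) + 273) = √(-29 + 273) = √244 = 2*√61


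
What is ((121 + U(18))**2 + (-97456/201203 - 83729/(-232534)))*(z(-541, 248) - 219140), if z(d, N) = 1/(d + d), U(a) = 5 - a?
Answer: -129393576497206571849691/50623034550964 ≈ -2.5560e+9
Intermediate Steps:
z(d, N) = 1/(2*d)
((121 + U(18))**2 + (-97456/201203 - 83729/(-232534)))*(z(-541, 248) - 219140) = ((121 + (5 - 1*18))**2 + (-97456/201203 - 83729/(-232534)))*((1/2)/(-541) - 219140) = ((121 + (5 - 18))**2 + (-97456*1/201203 - 83729*(-1/232534)))*((1/2)*(-1/541) - 219140) = ((121 - 13)**2 + (-97456/201203 + 83729/232534))*(-1/1082 - 219140) = (108**2 - 5815307517/46786538402)*(-237109481/1082) = (11664 - 5815307517/46786538402)*(-237109481/1082) = (545712368613411/46786538402)*(-237109481/1082) = -129393576497206571849691/50623034550964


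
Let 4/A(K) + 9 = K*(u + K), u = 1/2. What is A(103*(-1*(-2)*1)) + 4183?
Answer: 88951497/21265 ≈ 4183.0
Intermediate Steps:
u = ½ ≈ 0.50000
A(K) = 4/(-9 + K*(½ + K))
A(103*(-1*(-2)*1)) + 4183 = 8/(-18 + 103*(-1*(-2)*1) + 2*(103*(-1*(-2)*1))²) + 4183 = 8/(-18 + 103*(2*1) + 2*(103*(2*1))²) + 4183 = 8/(-18 + 103*2 + 2*(103*2)²) + 4183 = 8/(-18 + 206 + 2*206²) + 4183 = 8/(-18 + 206 + 2*42436) + 4183 = 8/(-18 + 206 + 84872) + 4183 = 8/85060 + 4183 = 8*(1/85060) + 4183 = 2/21265 + 4183 = 88951497/21265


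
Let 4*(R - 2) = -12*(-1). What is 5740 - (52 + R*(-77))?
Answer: 6073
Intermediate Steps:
R = 5 (R = 2 + (-12*(-1))/4 = 2 + (1/4)*12 = 2 + 3 = 5)
5740 - (52 + R*(-77)) = 5740 - (52 + 5*(-77)) = 5740 - (52 - 385) = 5740 - 1*(-333) = 5740 + 333 = 6073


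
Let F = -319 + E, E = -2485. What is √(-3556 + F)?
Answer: 2*I*√1590 ≈ 79.75*I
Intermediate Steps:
F = -2804 (F = -319 - 2485 = -2804)
√(-3556 + F) = √(-3556 - 2804) = √(-6360) = 2*I*√1590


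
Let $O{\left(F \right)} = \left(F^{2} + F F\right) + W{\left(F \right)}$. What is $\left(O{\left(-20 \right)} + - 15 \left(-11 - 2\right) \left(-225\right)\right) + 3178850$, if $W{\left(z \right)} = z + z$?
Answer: $3135735$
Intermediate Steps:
$W{\left(z \right)} = 2 z$
$O{\left(F \right)} = 2 F + 2 F^{2}$ ($O{\left(F \right)} = \left(F^{2} + F F\right) + 2 F = \left(F^{2} + F^{2}\right) + 2 F = 2 F^{2} + 2 F = 2 F + 2 F^{2}$)
$\left(O{\left(-20 \right)} + - 15 \left(-11 - 2\right) \left(-225\right)\right) + 3178850 = \left(2 \left(-20\right) \left(1 - 20\right) + - 15 \left(-11 - 2\right) \left(-225\right)\right) + 3178850 = \left(2 \left(-20\right) \left(-19\right) + \left(-15\right) \left(-13\right) \left(-225\right)\right) + 3178850 = \left(760 + 195 \left(-225\right)\right) + 3178850 = \left(760 - 43875\right) + 3178850 = -43115 + 3178850 = 3135735$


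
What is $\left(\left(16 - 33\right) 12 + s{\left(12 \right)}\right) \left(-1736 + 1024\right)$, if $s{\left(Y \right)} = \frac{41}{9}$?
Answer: $\frac{1278040}{9} \approx 1.42 \cdot 10^{5}$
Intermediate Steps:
$s{\left(Y \right)} = \frac{41}{9}$ ($s{\left(Y \right)} = 41 \cdot \frac{1}{9} = \frac{41}{9}$)
$\left(\left(16 - 33\right) 12 + s{\left(12 \right)}\right) \left(-1736 + 1024\right) = \left(\left(16 - 33\right) 12 + \frac{41}{9}\right) \left(-1736 + 1024\right) = \left(\left(-17\right) 12 + \frac{41}{9}\right) \left(-712\right) = \left(-204 + \frac{41}{9}\right) \left(-712\right) = \left(- \frac{1795}{9}\right) \left(-712\right) = \frac{1278040}{9}$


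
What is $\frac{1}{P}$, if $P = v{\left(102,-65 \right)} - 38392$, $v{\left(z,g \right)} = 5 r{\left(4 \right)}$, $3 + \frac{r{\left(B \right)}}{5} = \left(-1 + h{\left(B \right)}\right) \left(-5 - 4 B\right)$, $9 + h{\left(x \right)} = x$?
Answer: $- \frac{1}{35317} \approx -2.8315 \cdot 10^{-5}$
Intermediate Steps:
$h{\left(x \right)} = -9 + x$
$r{\left(B \right)} = -15 + 5 \left(-10 + B\right) \left(-5 - 4 B\right)$ ($r{\left(B \right)} = -15 + 5 \left(-1 + \left(-9 + B\right)\right) \left(-5 - 4 B\right) = -15 + 5 \left(-10 + B\right) \left(-5 - 4 B\right)$)
$v{\left(z,g \right)} = 3075$ ($v{\left(z,g \right)} = 5 \left(235 - 20 \cdot 4^{2} + 175 \cdot 4\right) = 5 \left(235 - 320 + 700\right) = 5 \cdot 615 = 3075$)
$P = -35317$ ($P = 3075 - 38392 = -35317$)
$\frac{1}{P} = \frac{1}{-35317} = - \frac{1}{35317}$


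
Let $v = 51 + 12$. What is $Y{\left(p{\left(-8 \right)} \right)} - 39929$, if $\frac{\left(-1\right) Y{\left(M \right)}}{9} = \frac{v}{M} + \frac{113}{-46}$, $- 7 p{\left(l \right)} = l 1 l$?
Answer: $- \frac{58651657}{1472} \approx -39845.0$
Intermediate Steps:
$v = 63$
$p{\left(l \right)} = - \frac{l^{2}}{7}$ ($p{\left(l \right)} = - \frac{l 1 l}{7} = - \frac{l l}{7} = - \frac{l^{2}}{7}$)
$Y{\left(M \right)} = \frac{1017}{46} - \frac{567}{M}$ ($Y{\left(M \right)} = - 9 \left(\frac{63}{M} + \frac{113}{-46}\right) = - 9 \left(\frac{63}{M} + 113 \left(- \frac{1}{46}\right)\right) = - 9 \left(\frac{63}{M} - \frac{113}{46}\right) = - 9 \left(- \frac{113}{46} + \frac{63}{M}\right) = \frac{1017}{46} - \frac{567}{M}$)
$Y{\left(p{\left(-8 \right)} \right)} - 39929 = \left(\frac{1017}{46} - \frac{567}{\left(- \frac{1}{7}\right) \left(-8\right)^{2}}\right) - 39929 = \left(\frac{1017}{46} - \frac{567}{\left(- \frac{1}{7}\right) 64}\right) - 39929 = \left(\frac{1017}{46} - \frac{567}{- \frac{64}{7}}\right) - 39929 = \left(\frac{1017}{46} - - \frac{3969}{64}\right) - 39929 = \left(\frac{1017}{46} + \frac{3969}{64}\right) - 39929 = \frac{123831}{1472} - 39929 = - \frac{58651657}{1472}$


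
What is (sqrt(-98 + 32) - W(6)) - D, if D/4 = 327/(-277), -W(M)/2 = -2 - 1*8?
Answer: -4232/277 + I*sqrt(66) ≈ -15.278 + 8.124*I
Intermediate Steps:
W(M) = 20 (W(M) = -2*(-2 - 1*8) = -2*(-2 - 8) = -2*(-10) = 20)
D = -1308/277 (D = 4*(327/(-277)) = 4*(327*(-1/277)) = 4*(-327/277) = -1308/277 ≈ -4.7220)
(sqrt(-98 + 32) - W(6)) - D = (sqrt(-98 + 32) - 1*20) - 1*(-1308/277) = (sqrt(-66) - 20) + 1308/277 = (I*sqrt(66) - 20) + 1308/277 = (-20 + I*sqrt(66)) + 1308/277 = -4232/277 + I*sqrt(66)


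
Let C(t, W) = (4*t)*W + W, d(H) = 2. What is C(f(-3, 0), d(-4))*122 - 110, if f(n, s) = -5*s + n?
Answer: -2794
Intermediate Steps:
f(n, s) = n - 5*s
C(t, W) = W + 4*W*t (C(t, W) = 4*W*t + W = W + 4*W*t)
C(f(-3, 0), d(-4))*122 - 110 = (2*(1 + 4*(-3 - 5*0)))*122 - 110 = (2*(1 + 4*(-3 + 0)))*122 - 110 = (2*(1 + 4*(-3)))*122 - 110 = (2*(1 - 12))*122 - 110 = (2*(-11))*122 - 110 = -22*122 - 110 = -2684 - 110 = -2794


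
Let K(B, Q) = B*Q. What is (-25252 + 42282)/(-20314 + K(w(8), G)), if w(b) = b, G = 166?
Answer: -8515/9493 ≈ -0.89698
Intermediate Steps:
(-25252 + 42282)/(-20314 + K(w(8), G)) = (-25252 + 42282)/(-20314 + 8*166) = 17030/(-20314 + 1328) = 17030/(-18986) = 17030*(-1/18986) = -8515/9493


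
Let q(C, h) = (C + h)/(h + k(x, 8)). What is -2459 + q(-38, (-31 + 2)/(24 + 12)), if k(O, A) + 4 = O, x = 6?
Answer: -107134/43 ≈ -2491.5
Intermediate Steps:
k(O, A) = -4 + O
q(C, h) = (C + h)/(2 + h) (q(C, h) = (C + h)/(h + (-4 + 6)) = (C + h)/(h + 2) = (C + h)/(2 + h))
-2459 + q(-38, (-31 + 2)/(24 + 12)) = -2459 + (-38 + (-31 + 2)/(24 + 12))/(2 + (-31 + 2)/(24 + 12)) = -2459 + (-38 - 29/36)/(2 - 29/36) = -2459 - 1397/36/(43/36) = -2459 + (36/43)*(-1397/36) = -2459 - 1397/43 = -107134/43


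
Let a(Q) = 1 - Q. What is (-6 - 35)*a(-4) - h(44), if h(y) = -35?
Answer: -170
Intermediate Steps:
(-6 - 35)*a(-4) - h(44) = (-6 - 35)*(1 - 1*(-4)) - 1*(-35) = -41*(1 + 4) + 35 = -41*5 + 35 = -205 + 35 = -170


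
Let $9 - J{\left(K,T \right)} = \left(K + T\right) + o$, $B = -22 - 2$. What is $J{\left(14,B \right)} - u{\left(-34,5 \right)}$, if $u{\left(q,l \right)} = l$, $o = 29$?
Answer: $-15$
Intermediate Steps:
$B = -24$
$J{\left(K,T \right)} = -20 - K - T$ ($J{\left(K,T \right)} = 9 - \left(\left(K + T\right) + 29\right) = 9 - \left(29 + K + T\right) = -20 - K - T$)
$J{\left(14,B \right)} - u{\left(-34,5 \right)} = \left(-20 - 14 - -24\right) - 5 = \left(-20 - 14 + 24\right) - 5 = -10 - 5 = -15$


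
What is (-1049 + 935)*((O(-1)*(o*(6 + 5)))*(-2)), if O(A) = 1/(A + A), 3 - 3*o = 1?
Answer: -836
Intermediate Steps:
o = 2/3 (o = 1 - 1/3*1 = 1 - 1/3 = 2/3 ≈ 0.66667)
O(A) = 1/(2*A)
(-1049 + 935)*((O(-1)*(o*(6 + 5)))*(-2)) = (-1049 + 935)*((((1/2)/(-1))*(2*(6 + 5)/3))*(-2)) = -114*((1/2)*(-1))*((2/3)*11)*(-2) = -114*(-1/2*22/3)*(-2) = -(-418)*(-2) = -114*22/3 = -836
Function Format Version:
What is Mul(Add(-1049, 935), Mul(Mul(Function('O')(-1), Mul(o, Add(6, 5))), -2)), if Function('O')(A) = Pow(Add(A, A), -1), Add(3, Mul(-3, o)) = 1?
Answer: -836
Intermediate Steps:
o = Rational(2, 3) (o = Add(1, Mul(Rational(-1, 3), 1)) = Add(1, Rational(-1, 3)) = Rational(2, 3) ≈ 0.66667)
Function('O')(A) = Mul(Rational(1, 2), Pow(A, -1)) (Function('O')(A) = Pow(Mul(2, A), -1) = Mul(Rational(1, 2), Pow(A, -1)))
Mul(Add(-1049, 935), Mul(Mul(Function('O')(-1), Mul(o, Add(6, 5))), -2)) = Mul(Add(-1049, 935), Mul(Mul(Mul(Rational(1, 2), Pow(-1, -1)), Mul(Rational(2, 3), Add(6, 5))), -2)) = Mul(-114, Mul(Mul(Mul(Rational(1, 2), -1), Mul(Rational(2, 3), 11)), -2)) = Mul(-114, Mul(Mul(Rational(-1, 2), Rational(22, 3)), -2)) = Mul(-114, Mul(Rational(-11, 3), -2)) = Mul(-114, Rational(22, 3)) = -836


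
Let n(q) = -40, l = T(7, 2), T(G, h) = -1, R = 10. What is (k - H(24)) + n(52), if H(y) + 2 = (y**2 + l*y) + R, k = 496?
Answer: -104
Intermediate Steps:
l = -1
H(y) = 8 + y**2 - y (H(y) = -2 + ((y**2 - y) + 10) = -2 + (10 + y**2 - y) = 8 + y**2 - y)
(k - H(24)) + n(52) = (496 - (8 + 24**2 - 1*24)) - 40 = (496 - (8 + 576 - 24)) - 40 = (496 - 1*560) - 40 = (496 - 560) - 40 = -64 - 40 = -104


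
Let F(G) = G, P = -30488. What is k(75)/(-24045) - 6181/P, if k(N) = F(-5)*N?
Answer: 10670343/48872264 ≈ 0.21833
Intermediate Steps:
k(N) = -5*N
k(75)/(-24045) - 6181/P = -5*75/(-24045) - 6181/(-30488) = -375*(-1/24045) - 6181*(-1/30488) = 25/1603 + 6181/30488 = 10670343/48872264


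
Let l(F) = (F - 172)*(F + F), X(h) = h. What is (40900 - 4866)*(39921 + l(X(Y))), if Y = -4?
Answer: 1489249186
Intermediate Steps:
l(F) = 2*F*(-172 + F) (l(F) = (-172 + F)*(2*F) = 2*F*(-172 + F))
(40900 - 4866)*(39921 + l(X(Y))) = (40900 - 4866)*(39921 + 2*(-4)*(-172 - 4)) = 36034*(39921 + 2*(-4)*(-176)) = 36034*(39921 + 1408) = 36034*41329 = 1489249186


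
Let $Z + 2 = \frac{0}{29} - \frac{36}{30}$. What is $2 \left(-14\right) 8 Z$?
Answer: $\frac{3584}{5} \approx 716.8$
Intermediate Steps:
$Z = - \frac{16}{5}$ ($Z = -2 + \left(\frac{0}{29} - \frac{36}{30}\right) = -2 + \left(0 \cdot \frac{1}{29} - \frac{6}{5}\right) = -2 + \left(0 - \frac{6}{5}\right) = -2 - \frac{6}{5} = - \frac{16}{5} \approx -3.2$)
$2 \left(-14\right) 8 Z = 2 \left(-14\right) 8 \left(- \frac{16}{5}\right) = \left(-28\right) 8 \left(- \frac{16}{5}\right) = \left(-224\right) \left(- \frac{16}{5}\right) = \frac{3584}{5}$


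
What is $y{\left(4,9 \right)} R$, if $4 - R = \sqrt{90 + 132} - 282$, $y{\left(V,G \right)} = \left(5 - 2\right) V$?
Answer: $3432 - 12 \sqrt{222} \approx 3253.2$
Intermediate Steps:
$y{\left(V,G \right)} = 3 V$
$R = 286 - \sqrt{222}$ ($R = 4 - \left(\sqrt{90 + 132} - 282\right) = 4 - \left(\sqrt{222} - 282\right) = 4 - \left(-282 + \sqrt{222}\right) = 4 + \left(282 - \sqrt{222}\right) = 286 - \sqrt{222} \approx 271.1$)
$y{\left(4,9 \right)} R = 3 \cdot 4 \left(286 - \sqrt{222}\right) = 12 \left(286 - \sqrt{222}\right) = 3432 - 12 \sqrt{222}$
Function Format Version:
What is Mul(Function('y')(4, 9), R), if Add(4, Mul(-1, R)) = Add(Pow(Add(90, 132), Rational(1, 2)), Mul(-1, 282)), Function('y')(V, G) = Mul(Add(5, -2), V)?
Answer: Add(3432, Mul(-12, Pow(222, Rational(1, 2)))) ≈ 3253.2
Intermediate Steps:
Function('y')(V, G) = Mul(3, V)
R = Add(286, Mul(-1, Pow(222, Rational(1, 2)))) (R = Add(4, Mul(-1, Add(Pow(Add(90, 132), Rational(1, 2)), Mul(-1, 282)))) = Add(4, Mul(-1, Add(Pow(222, Rational(1, 2)), -282))) = Add(4, Mul(-1, Add(-282, Pow(222, Rational(1, 2))))) = Add(4, Add(282, Mul(-1, Pow(222, Rational(1, 2))))) = Add(286, Mul(-1, Pow(222, Rational(1, 2)))) ≈ 271.10)
Mul(Function('y')(4, 9), R) = Mul(Mul(3, 4), Add(286, Mul(-1, Pow(222, Rational(1, 2))))) = Mul(12, Add(286, Mul(-1, Pow(222, Rational(1, 2))))) = Add(3432, Mul(-12, Pow(222, Rational(1, 2))))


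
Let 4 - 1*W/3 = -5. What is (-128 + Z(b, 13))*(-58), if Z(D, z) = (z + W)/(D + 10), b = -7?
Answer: 19952/3 ≈ 6650.7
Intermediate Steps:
W = 27 (W = 12 - 3*(-5) = 12 + 15 = 27)
Z(D, z) = (27 + z)/(10 + D) (Z(D, z) = (z + 27)/(D + 10) = (27 + z)/(10 + D))
(-128 + Z(b, 13))*(-58) = (-128 + (27 + 13)/(10 - 7))*(-58) = (-128 + 40/3)*(-58) = -344/3*(-58) = 19952/3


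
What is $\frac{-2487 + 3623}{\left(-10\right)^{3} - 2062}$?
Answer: $- \frac{568}{1531} \approx -0.371$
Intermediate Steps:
$\frac{-2487 + 3623}{\left(-10\right)^{3} - 2062} = \frac{1136}{-1000 - 2062} = \frac{1136}{-3062} = 1136 \left(- \frac{1}{3062}\right) = - \frac{568}{1531}$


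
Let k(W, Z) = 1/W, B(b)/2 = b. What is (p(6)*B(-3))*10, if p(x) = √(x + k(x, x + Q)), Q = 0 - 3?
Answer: -10*√222 ≈ -149.00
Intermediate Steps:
Q = -3
B(b) = 2*b
p(x) = √(x + 1/x)
(p(6)*B(-3))*10 = (√(6 + 1/6)*(2*(-3)))*10 = (√(6 + ⅙)*(-6))*10 = (√(37/6)*(-6))*10 = ((√222/6)*(-6))*10 = -√222*10 = -10*√222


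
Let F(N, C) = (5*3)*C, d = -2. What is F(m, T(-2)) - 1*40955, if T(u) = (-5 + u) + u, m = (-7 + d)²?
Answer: -41090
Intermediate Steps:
m = 81 (m = (-7 - 2)² = (-9)² = 81)
T(u) = -5 + 2*u
F(N, C) = 15*C
F(m, T(-2)) - 1*40955 = 15*(-5 + 2*(-2)) - 1*40955 = 15*(-5 - 4) - 40955 = 15*(-9) - 40955 = -135 - 40955 = -41090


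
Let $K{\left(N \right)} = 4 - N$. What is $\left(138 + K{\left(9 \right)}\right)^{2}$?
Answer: $17689$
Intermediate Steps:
$\left(138 + K{\left(9 \right)}\right)^{2} = \left(138 + \left(4 - 9\right)\right)^{2} = \left(138 - 5\right)^{2} = 133^{2} = 17689$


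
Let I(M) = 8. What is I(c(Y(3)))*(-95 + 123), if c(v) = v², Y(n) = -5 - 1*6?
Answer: 224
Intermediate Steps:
Y(n) = -11 (Y(n) = -5 - 6 = -11)
I(c(Y(3)))*(-95 + 123) = 8*(-95 + 123) = 8*28 = 224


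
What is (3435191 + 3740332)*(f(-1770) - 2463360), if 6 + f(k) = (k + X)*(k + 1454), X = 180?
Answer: -14070669614298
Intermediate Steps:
f(k) = -6 + (180 + k)*(1454 + k) (f(k) = -6 + (k + 180)*(k + 1454) = -6 + (180 + k)*(1454 + k))
(3435191 + 3740332)*(f(-1770) - 2463360) = (3435191 + 3740332)*((261714 + (-1770)² + 1634*(-1770)) - 2463360) = 7175523*((261714 + 3132900 - 2892180) - 2463360) = 7175523*(502434 - 2463360) = 7175523*(-1960926) = -14070669614298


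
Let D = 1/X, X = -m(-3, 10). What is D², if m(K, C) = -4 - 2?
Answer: 1/36 ≈ 0.027778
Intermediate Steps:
m(K, C) = -6
X = 6 (X = -1*(-6) = 6)
D = ⅙ (D = 1/6 = ⅙ ≈ 0.16667)
D² = (⅙)² = 1/36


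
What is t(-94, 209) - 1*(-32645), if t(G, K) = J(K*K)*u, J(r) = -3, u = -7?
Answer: 32666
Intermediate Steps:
t(G, K) = 21 (t(G, K) = -3*(-7) = 21)
t(-94, 209) - 1*(-32645) = 21 - 1*(-32645) = 21 + 32645 = 32666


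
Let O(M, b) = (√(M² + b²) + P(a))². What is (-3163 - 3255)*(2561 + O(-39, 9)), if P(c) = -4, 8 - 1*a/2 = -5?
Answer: -26820822 + 154032*√178 ≈ -2.4766e+7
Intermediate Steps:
a = 26 (a = 16 - 2*(-5) = 16 + 10 = 26)
O(M, b) = (-4 + √(M² + b²))² (O(M, b) = (√(M² + b²) - 4)² = (-4 + √(M² + b²))²)
(-3163 - 3255)*(2561 + O(-39, 9)) = (-3163 - 3255)*(2561 + (-4 + √((-39)² + 9²))²) = -6418*(2561 + (-4 + √(1521 + 81))²) = -6418*(2561 + (-4 + √1602)²) = -6418*(2561 + (-4 + 3*√178)²) = -16436498 - 6418*(-4 + 3*√178)²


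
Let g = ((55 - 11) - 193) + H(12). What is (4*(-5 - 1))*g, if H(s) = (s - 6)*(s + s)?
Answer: 120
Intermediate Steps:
H(s) = 2*s*(-6 + s) (H(s) = (-6 + s)*(2*s) = 2*s*(-6 + s))
g = -5 (g = ((55 - 11) - 193) + 2*12*(-6 + 12) = (44 - 193) + 2*12*6 = -149 + 144 = -5)
(4*(-5 - 1))*g = (4*(-5 - 1))*(-5) = (4*(-6))*(-5) = -24*(-5) = 120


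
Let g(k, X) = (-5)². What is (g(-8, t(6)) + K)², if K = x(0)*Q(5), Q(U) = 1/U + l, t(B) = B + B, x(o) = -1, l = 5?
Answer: 9801/25 ≈ 392.04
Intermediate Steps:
t(B) = 2*B
g(k, X) = 25
Q(U) = 5 + 1/U (Q(U) = 1/U + 5 = 5 + 1/U)
K = -26/5 (K = -(5 + 1/5) = -(5 + ⅕) = -1*26/5 = -26/5 ≈ -5.2000)
(g(-8, t(6)) + K)² = (25 - 26/5)² = (99/5)² = 9801/25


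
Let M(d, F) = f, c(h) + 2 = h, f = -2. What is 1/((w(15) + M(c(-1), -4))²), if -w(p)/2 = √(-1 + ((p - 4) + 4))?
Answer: 15/676 - √14/338 ≈ 0.011119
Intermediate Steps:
c(h) = -2 + h
M(d, F) = -2
w(p) = -2*√(-1 + p) (w(p) = -2*√(-1 + ((p - 4) + 4)) = -2*√(-1 + ((-4 + p) + 4)) = -2*√(-1 + p))
1/((w(15) + M(c(-1), -4))²) = 1/((-2*√(-1 + 15) - 2)²) = 1/((-2*√14 - 2)²) = 1/((-2 - 2*√14)²) = (-2 - 2*√14)⁻²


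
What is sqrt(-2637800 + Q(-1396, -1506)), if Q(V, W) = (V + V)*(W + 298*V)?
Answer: 6*sqrt(32307258) ≈ 34104.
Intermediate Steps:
Q(V, W) = 2*V*(W + 298*V) (Q(V, W) = (2*V)*(W + 298*V) = 2*V*(W + 298*V))
sqrt(-2637800 + Q(-1396, -1506)) = sqrt(-2637800 + 2*(-1396)*(-1506 + 298*(-1396))) = sqrt(-2637800 + 2*(-1396)*(-1506 - 416008)) = sqrt(-2637800 + 2*(-1396)*(-417514)) = sqrt(-2637800 + 1165699088) = sqrt(1163061288) = 6*sqrt(32307258)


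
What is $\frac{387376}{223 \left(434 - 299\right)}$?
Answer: $\frac{387376}{30105} \approx 12.867$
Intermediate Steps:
$\frac{387376}{223 \left(434 - 299\right)} = \frac{387376}{223 \cdot 135} = \frac{387376}{30105}$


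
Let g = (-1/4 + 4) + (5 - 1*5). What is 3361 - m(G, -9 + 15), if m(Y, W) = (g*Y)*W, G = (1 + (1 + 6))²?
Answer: 1921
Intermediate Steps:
G = 64 (G = (1 + 7)² = 8² = 64)
g = 15/4 (g = (-1*¼ + 4) + (5 - 5) = (-¼ + 4) + 0 = 15/4 + 0 = 15/4 ≈ 3.7500)
m(Y, W) = 15*W*Y/4 (m(Y, W) = (15*Y/4)*W = 15*W*Y/4)
3361 - m(G, -9 + 15) = 3361 - 15*(-9 + 15)*64/4 = 3361 - 15*6*64/4 = 3361 - 1*1440 = 3361 - 1440 = 1921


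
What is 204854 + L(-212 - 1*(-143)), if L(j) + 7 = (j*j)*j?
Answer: -123662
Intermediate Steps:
L(j) = -7 + j³ (L(j) = -7 + (j*j)*j = -7 + j²*j = -7 + j³)
204854 + L(-212 - 1*(-143)) = 204854 + (-7 + (-212 - 1*(-143))³) = 204854 + (-7 + (-212 + 143)³) = 204854 + (-7 + (-69)³) = 204854 + (-7 - 328509) = 204854 - 328516 = -123662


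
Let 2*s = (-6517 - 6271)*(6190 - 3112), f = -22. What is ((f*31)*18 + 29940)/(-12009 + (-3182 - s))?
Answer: 17664/19665541 ≈ 0.00089822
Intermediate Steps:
s = -19680732 (s = ((-6517 - 6271)*(6190 - 3112))/2 = (-12788*3078)/2 = (½)*(-39361464) = -19680732)
((f*31)*18 + 29940)/(-12009 + (-3182 - s)) = (-22*31*18 + 29940)/(-12009 + (-3182 - 1*(-19680732))) = (-682*18 + 29940)/(-12009 + (-3182 + 19680732)) = (-12276 + 29940)/(-12009 + 19677550) = 17664/19665541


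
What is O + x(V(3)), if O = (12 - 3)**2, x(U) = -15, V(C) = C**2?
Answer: 66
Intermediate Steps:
O = 81 (O = 9**2 = 81)
O + x(V(3)) = 81 - 15 = 66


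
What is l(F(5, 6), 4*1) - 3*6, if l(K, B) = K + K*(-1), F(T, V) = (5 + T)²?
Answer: -18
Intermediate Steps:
l(K, B) = 0 (l(K, B) = K - K = 0)
l(F(5, 6), 4*1) - 3*6 = 0 - 3*6 = 0 - 18 = -18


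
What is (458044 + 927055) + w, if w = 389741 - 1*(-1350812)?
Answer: 3125652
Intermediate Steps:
w = 1740553 (w = 389741 + 1350812 = 1740553)
(458044 + 927055) + w = (458044 + 927055) + 1740553 = 1385099 + 1740553 = 3125652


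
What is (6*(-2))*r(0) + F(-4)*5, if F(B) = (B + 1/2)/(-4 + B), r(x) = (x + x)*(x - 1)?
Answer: 35/16 ≈ 2.1875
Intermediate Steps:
r(x) = 2*x*(-1 + x) (r(x) = (2*x)*(-1 + x) = 2*x*(-1 + x))
F(B) = (½ + B)/(-4 + B) (F(B) = (B + ½)/(-4 + B) = (½ + B)/(-4 + B))
(6*(-2))*r(0) + F(-4)*5 = (6*(-2))*(2*0*(-1 + 0)) + ((½ - 4)/(-4 - 4))*5 = -24*0*(-1) + (-7/2/(-8))*5 = -12*0 - ⅛*(-7/2)*5 = 0 + (7/16)*5 = 0 + 35/16 = 35/16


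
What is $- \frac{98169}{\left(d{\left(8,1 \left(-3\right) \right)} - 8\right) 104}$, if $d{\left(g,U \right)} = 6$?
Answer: $\frac{98169}{208} \approx 471.97$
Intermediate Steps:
$- \frac{98169}{\left(d{\left(8,1 \left(-3\right) \right)} - 8\right) 104} = - \frac{98169}{\left(6 - 8\right) 104} = - \frac{98169}{\left(-2\right) 104} = - \frac{98169}{-208} = \left(-98169\right) \left(- \frac{1}{208}\right) = \frac{98169}{208}$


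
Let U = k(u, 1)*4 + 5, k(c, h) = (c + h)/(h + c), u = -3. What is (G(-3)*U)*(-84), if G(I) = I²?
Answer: -6804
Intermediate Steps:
k(c, h) = 1 (k(c, h) = (c + h)/(c + h) = 1)
U = 9 (U = 1*4 + 5 = 4 + 5 = 9)
(G(-3)*U)*(-84) = ((-3)²*9)*(-84) = (9*9)*(-84) = 81*(-84) = -6804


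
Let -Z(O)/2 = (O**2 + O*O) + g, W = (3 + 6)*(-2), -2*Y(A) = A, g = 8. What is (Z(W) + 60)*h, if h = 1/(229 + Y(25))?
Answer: -2504/433 ≈ -5.7829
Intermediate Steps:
Y(A) = -A/2
W = -18 (W = 9*(-2) = -18)
Z(O) = -16 - 4*O**2 (Z(O) = -2*((O**2 + O*O) + 8) = -2*((O**2 + O**2) + 8) = -2*(2*O**2 + 8) = -2*(8 + 2*O**2) = -16 - 4*O**2)
h = 2/433 (h = 1/(229 - 1/2*25) = 1/(229 - 25/2) = 1/(433/2) = 2/433 ≈ 0.0046189)
(Z(W) + 60)*h = ((-16 - 4*(-18)**2) + 60)*(2/433) = ((-16 - 4*324) + 60)*(2/433) = ((-16 - 1296) + 60)*(2/433) = (-1312 + 60)*(2/433) = -1252*2/433 = -2504/433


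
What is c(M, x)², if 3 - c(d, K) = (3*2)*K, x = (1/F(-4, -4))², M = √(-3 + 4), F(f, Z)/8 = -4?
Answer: 2350089/262144 ≈ 8.9649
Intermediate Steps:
F(f, Z) = -32 (F(f, Z) = 8*(-4) = -32)
M = 1 (M = √1 = 1)
x = 1/1024 (x = (1/(-32))² = (-1/32)² = 1/1024 ≈ 0.00097656)
c(d, K) = 3 - 6*K (c(d, K) = 3 - 3*2*K = 3 - 6*K)
c(M, x)² = (3 - 6*1/1024)² = (3 - 3/512)² = (1533/512)² = 2350089/262144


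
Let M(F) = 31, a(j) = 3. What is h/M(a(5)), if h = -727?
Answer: -727/31 ≈ -23.452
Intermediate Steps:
h/M(a(5)) = -727/31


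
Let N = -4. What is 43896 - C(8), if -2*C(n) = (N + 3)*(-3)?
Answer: 87795/2 ≈ 43898.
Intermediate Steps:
C(n) = -3/2 (C(n) = -(-4 + 3)*(-3)/2 = -(-1)*(-3)/2 = -1/2*3 = -3/2)
43896 - C(8) = 43896 - 1*(-3/2) = 43896 + 3/2 = 87795/2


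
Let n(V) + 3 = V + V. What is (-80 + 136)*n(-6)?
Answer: -840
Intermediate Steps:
n(V) = -3 + 2*V (n(V) = -3 + (V + V) = -3 + 2*V)
(-80 + 136)*n(-6) = (-80 + 136)*(-3 + 2*(-6)) = 56*(-3 - 12) = 56*(-15) = -840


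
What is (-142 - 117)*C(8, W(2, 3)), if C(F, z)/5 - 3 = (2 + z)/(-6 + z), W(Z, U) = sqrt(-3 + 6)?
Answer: -36260/11 + 10360*sqrt(3)/33 ≈ -2752.6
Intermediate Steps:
W(Z, U) = sqrt(3)
C(F, z) = 15 + 5*(2 + z)/(-6 + z) (C(F, z) = 15 + 5*((2 + z)/(-6 + z)) = 15 + 5*(2 + z)/(-6 + z))
(-142 - 117)*C(8, W(2, 3)) = (-142 - 117)*(20*(-4 + sqrt(3))/(-6 + sqrt(3))) = -5180*(-4 + sqrt(3))/(-6 + sqrt(3))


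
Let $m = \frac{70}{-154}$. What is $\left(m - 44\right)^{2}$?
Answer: $\frac{239121}{121} \approx 1976.2$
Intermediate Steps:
$m = - \frac{5}{11}$ ($m = 70 \left(- \frac{1}{154}\right) = - \frac{5}{11} \approx -0.45455$)
$\left(m - 44\right)^{2} = \left(- \frac{5}{11} - 44\right)^{2} = \left(- \frac{489}{11}\right)^{2} = \frac{239121}{121}$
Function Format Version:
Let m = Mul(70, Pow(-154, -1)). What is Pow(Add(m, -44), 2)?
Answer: Rational(239121, 121) ≈ 1976.2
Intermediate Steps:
m = Rational(-5, 11) (m = Mul(70, Rational(-1, 154)) = Rational(-5, 11) ≈ -0.45455)
Pow(Add(m, -44), 2) = Pow(Add(Rational(-5, 11), -44), 2) = Pow(Rational(-489, 11), 2) = Rational(239121, 121)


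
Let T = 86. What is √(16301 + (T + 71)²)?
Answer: 15*√182 ≈ 202.36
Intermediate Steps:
√(16301 + (T + 71)²) = √(16301 + (86 + 71)²) = √(16301 + 157²) = √(16301 + 24649) = √40950 = 15*√182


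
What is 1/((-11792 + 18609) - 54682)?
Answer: -1/47865 ≈ -2.0892e-5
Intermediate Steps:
1/((-11792 + 18609) - 54682) = 1/(6817 - 54682) = 1/(-47865) = -1/47865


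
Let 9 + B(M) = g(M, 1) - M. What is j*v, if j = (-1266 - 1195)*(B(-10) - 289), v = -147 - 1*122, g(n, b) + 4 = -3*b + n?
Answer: -201912745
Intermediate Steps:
g(n, b) = -4 + n - 3*b (g(n, b) = -4 + (-3*b + n) = -4 + (n - 3*b) = -4 + n - 3*b)
B(M) = -16 (B(M) = -9 + ((-4 + M - 3*1) - M) = -9 + ((-4 + M - 3) - M) = -9 + ((-7 + M) - M) = -9 - 7 = -16)
v = -269 (v = -147 - 122 = -269)
j = 750605 (j = (-1266 - 1195)*(-16 - 289) = -2461*(-305) = 750605)
j*v = 750605*(-269) = -201912745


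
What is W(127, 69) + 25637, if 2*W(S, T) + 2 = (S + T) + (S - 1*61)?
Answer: 25767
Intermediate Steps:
W(S, T) = -63/2 + S + T/2 (W(S, T) = -1 + ((S + T) + (S - 1*61))/2 = -1 + ((S + T) + (S - 61))/2 = -1 + ((S + T) + (-61 + S))/2 = -1 + (-61 + T + 2*S)/2 = -1 + (-61/2 + S + T/2) = -63/2 + S + T/2)
W(127, 69) + 25637 = (-63/2 + 127 + (½)*69) + 25637 = (-63/2 + 127 + 69/2) + 25637 = 130 + 25637 = 25767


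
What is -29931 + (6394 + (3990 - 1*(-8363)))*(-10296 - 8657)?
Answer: -355341822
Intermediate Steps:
-29931 + (6394 + (3990 - 1*(-8363)))*(-10296 - 8657) = -29931 + (6394 + (3990 + 8363))*(-18953) = -29931 + (6394 + 12353)*(-18953) = -29931 + 18747*(-18953) = -29931 - 355311891 = -355341822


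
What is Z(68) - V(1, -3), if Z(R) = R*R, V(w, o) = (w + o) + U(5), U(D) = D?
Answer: 4621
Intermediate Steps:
V(w, o) = 5 + o + w (V(w, o) = (w + o) + 5 = (o + w) + 5 = 5 + o + w)
Z(R) = R²
Z(68) - V(1, -3) = 68² - (5 - 3 + 1) = 4624 - 1*3 = 4624 - 3 = 4621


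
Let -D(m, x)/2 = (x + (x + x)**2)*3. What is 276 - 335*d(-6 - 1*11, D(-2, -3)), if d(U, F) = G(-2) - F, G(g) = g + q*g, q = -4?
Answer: -68064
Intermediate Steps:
G(g) = -3*g (G(g) = g - 4*g = -3*g)
D(m, x) = -24*x**2 - 6*x (D(m, x) = -2*(x + (x + x)**2)*3 = -2*(x + (2*x)**2)*3 = -2*(x + 4*x**2)*3 = -2*(3*x + 12*x**2) = -24*x**2 - 6*x)
d(U, F) = 6 - F (d(U, F) = -3*(-2) - F = 6 - F)
276 - 335*d(-6 - 1*11, D(-2, -3)) = 276 - 335*(6 - (-6)*(-3)*(1 + 4*(-3))) = 276 - 335*(6 - (-6)*(-3)*(1 - 12)) = 276 - 335*(6 - (-6)*(-3)*(-11)) = 276 - 335*(6 - 1*(-198)) = 276 - 335*(6 + 198) = 276 - 335*204 = 276 - 68340 = -68064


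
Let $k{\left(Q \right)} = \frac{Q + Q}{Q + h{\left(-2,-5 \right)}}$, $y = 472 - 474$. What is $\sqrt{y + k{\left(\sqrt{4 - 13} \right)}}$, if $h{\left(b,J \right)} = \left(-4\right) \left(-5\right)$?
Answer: $\frac{2 \sqrt{-81800 + 12270 i}}{409} \approx 0.1046 + 1.4025 i$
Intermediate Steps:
$y = -2$ ($y = 472 - 474 = -2$)
$h{\left(b,J \right)} = 20$
$k{\left(Q \right)} = \frac{2 Q}{20 + Q}$ ($k{\left(Q \right)} = \frac{Q + Q}{Q + 20} = \frac{2 Q}{20 + Q}$)
$\sqrt{y + k{\left(\sqrt{4 - 13} \right)}} = \sqrt{-2 + \frac{2 \sqrt{4 - 13}}{20 + \sqrt{4 - 13}}} = \sqrt{-2 + \frac{2 \sqrt{-9}}{20 + \sqrt{-9}}} = \sqrt{-2 + \frac{2 \cdot 3 i}{20 + 3 i}} = \sqrt{-2 + 2 \cdot 3 i \frac{20 - 3 i}{409}} = \sqrt{-2 + \frac{6 i \left(20 - 3 i\right)}{409}}$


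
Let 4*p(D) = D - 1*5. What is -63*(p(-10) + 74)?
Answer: -17703/4 ≈ -4425.8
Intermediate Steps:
p(D) = -5/4 + D/4 (p(D) = (D - 1*5)/4 = (D - 5)/4 = (-5 + D)/4 = -5/4 + D/4)
-63*(p(-10) + 74) = -63*((-5/4 + (¼)*(-10)) + 74) = -63*((-5/4 - 5/2) + 74) = -63*(-15/4 + 74) = -63*281/4 = -17703/4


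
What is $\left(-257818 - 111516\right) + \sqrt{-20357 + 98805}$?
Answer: $-369334 + 4 \sqrt{4903} \approx -3.6905 \cdot 10^{5}$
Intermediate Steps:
$\left(-257818 - 111516\right) + \sqrt{-20357 + 98805} = -369334 + \sqrt{78448} = -369334 + 4 \sqrt{4903}$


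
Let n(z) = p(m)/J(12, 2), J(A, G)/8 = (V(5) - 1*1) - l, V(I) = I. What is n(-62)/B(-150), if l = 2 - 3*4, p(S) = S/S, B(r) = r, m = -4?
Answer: -1/16800 ≈ -5.9524e-5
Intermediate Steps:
p(S) = 1
l = -10 (l = 2 - 12 = -10)
J(A, G) = 112 (J(A, G) = 8*((5 - 1*1) - 1*(-10)) = 8*((5 - 1) + 10) = 8*(4 + 10) = 8*14 = 112)
n(z) = 1/112
n(-62)/B(-150) = (1/112)/(-150) = (1/112)*(-1/150) = -1/16800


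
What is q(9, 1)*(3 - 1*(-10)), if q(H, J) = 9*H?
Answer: 1053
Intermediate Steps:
q(9, 1)*(3 - 1*(-10)) = (9*9)*(3 - 1*(-10)) = 81*(3 + 10) = 81*13 = 1053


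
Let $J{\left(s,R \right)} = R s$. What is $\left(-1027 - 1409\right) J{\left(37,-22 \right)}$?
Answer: $1982904$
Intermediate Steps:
$\left(-1027 - 1409\right) J{\left(37,-22 \right)} = \left(-1027 - 1409\right) \left(\left(-22\right) 37\right) = \left(-2436\right) \left(-814\right) = 1982904$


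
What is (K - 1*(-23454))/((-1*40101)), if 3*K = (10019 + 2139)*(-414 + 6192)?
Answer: -7813254/13367 ≈ -584.52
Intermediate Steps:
K = 23416308 (K = ((10019 + 2139)*(-414 + 6192))/3 = (12158*5778)/3 = (⅓)*70248924 = 23416308)
(K - 1*(-23454))/((-1*40101)) = (23416308 - 1*(-23454))/((-1*40101)) = (23416308 + 23454)/(-40101) = 23439762*(-1/40101) = -7813254/13367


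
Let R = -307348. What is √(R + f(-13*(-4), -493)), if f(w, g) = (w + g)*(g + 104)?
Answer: I*√135799 ≈ 368.51*I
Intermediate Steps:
f(w, g) = (104 + g)*(g + w) (f(w, g) = (g + w)*(104 + g) = (104 + g)*(g + w))
√(R + f(-13*(-4), -493)) = √(-307348 + ((-493)² + 104*(-493) + 104*(-13*(-4)) - (-6409)*(-4))) = √(-307348 + (243049 - 51272 + 104*52 - 493*52)) = √(-307348 + (243049 - 51272 + 5408 - 25636)) = √(-307348 + 171549) = √(-135799) = I*√135799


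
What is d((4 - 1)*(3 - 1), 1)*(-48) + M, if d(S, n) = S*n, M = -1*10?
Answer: -298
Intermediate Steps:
M = -10
d((4 - 1)*(3 - 1), 1)*(-48) + M = (((4 - 1)*(3 - 1))*1)*(-48) - 10 = ((3*2)*1)*(-48) - 10 = (6*1)*(-48) - 10 = 6*(-48) - 10 = -288 - 10 = -298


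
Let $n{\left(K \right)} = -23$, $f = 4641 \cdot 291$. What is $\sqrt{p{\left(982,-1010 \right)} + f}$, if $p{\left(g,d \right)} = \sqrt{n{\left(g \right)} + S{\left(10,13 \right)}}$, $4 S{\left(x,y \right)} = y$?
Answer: $\frac{\sqrt{5402124 + 2 i \sqrt{79}}}{2} \approx 1162.1 + 0.0019121 i$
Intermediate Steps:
$f = 1350531$
$S{\left(x,y \right)} = \frac{y}{4}$
$p{\left(g,d \right)} = \frac{i \sqrt{79}}{2}$ ($p{\left(g,d \right)} = \sqrt{-23 + \frac{1}{4} \cdot 13} = \sqrt{-23 + \frac{13}{4}} = \sqrt{- \frac{79}{4}} = \frac{i \sqrt{79}}{2}$)
$\sqrt{p{\left(982,-1010 \right)} + f} = \sqrt{\frac{i \sqrt{79}}{2} + 1350531} = \sqrt{1350531 + \frac{i \sqrt{79}}{2}}$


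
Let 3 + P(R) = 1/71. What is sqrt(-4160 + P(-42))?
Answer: 2*I*sqrt(5246403)/71 ≈ 64.521*I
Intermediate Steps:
P(R) = -212/71 (P(R) = -3 + 1/71 = -212/71)
sqrt(-4160 + P(-42)) = sqrt(-4160 - 212/71) = sqrt(-295572/71) = 2*I*sqrt(5246403)/71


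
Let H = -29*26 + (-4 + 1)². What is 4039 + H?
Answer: 3294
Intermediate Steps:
H = -745 (H = -754 + (-3)² = -754 + 9 = -745)
4039 + H = 4039 - 745 = 3294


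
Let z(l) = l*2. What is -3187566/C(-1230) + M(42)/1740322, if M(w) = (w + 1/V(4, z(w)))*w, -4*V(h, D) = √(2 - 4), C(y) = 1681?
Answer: -2773694135484/1462740641 + 42*I*√2/870161 ≈ -1896.2 + 6.826e-5*I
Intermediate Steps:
z(l) = 2*l
V(h, D) = -I*√2/4 (V(h, D) = -√(2 - 4)/4 = -I*√2/4)
M(w) = w*(w + 2*I*√2) (M(w) = (w + 1/(-I*√2/4))*w = (w + 2*I*√2)*w = w*(w + 2*I*√2))
-3187566/C(-1230) + M(42)/1740322 = -3187566/1681 + (42*(42 + 2*I*√2))/1740322 = -3187566*1/1681 + (1764 + 84*I*√2)*(1/1740322) = -3187566/1681 + (882/870161 + 42*I*√2/870161) = -2773694135484/1462740641 + 42*I*√2/870161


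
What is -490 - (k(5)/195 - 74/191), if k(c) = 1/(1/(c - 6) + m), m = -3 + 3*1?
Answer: -18235429/37245 ≈ -489.61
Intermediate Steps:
m = 0 (m = -3 + 3 = 0)
k(c) = -6 + c (k(c) = 1/(1/(c - 6) + 0) = 1/(1/(-6 + c) + 0) = 1/(1/(-6 + c)) = -6 + c)
-490 - (k(5)/195 - 74/191) = -490 - ((-6 + 5)/195 - 74/191) = -490 - (-1*1/195 - 74*1/191) = -490 - (-1/195 - 74/191) = -490 - 1*(-14621/37245) = -490 + 14621/37245 = -18235429/37245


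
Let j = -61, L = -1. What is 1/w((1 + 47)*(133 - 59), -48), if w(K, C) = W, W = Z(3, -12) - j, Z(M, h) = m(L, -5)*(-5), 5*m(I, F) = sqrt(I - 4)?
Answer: 61/3726 + I*sqrt(5)/3726 ≈ 0.016371 + 0.00060013*I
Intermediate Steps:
m(I, F) = sqrt(-4 + I)/5 (m(I, F) = sqrt(I - 4)/5 = sqrt(-4 + I)/5)
Z(M, h) = -I*sqrt(5) (Z(M, h) = (sqrt(-4 - 1)/5)*(-5) = (sqrt(-5)/5)*(-5) = ((I*sqrt(5))/5)*(-5) = (I*sqrt(5)/5)*(-5) = -I*sqrt(5))
W = 61 - I*sqrt(5) (W = -I*sqrt(5) - 1*(-61) = -I*sqrt(5) + 61 = 61 - I*sqrt(5) ≈ 61.0 - 2.2361*I)
w(K, C) = 61 - I*sqrt(5)
1/w((1 + 47)*(133 - 59), -48) = 1/(61 - I*sqrt(5))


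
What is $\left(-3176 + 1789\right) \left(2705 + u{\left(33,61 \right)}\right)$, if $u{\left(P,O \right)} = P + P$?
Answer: $-3843377$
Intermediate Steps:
$u{\left(P,O \right)} = 2 P$
$\left(-3176 + 1789\right) \left(2705 + u{\left(33,61 \right)}\right) = \left(-3176 + 1789\right) \left(2705 + 2 \cdot 33\right) = - 1387 \left(2705 + 66\right) = \left(-1387\right) 2771 = -3843377$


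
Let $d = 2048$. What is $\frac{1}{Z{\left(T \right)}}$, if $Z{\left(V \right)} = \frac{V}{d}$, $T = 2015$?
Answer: $\frac{2048}{2015} \approx 1.0164$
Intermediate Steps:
$Z{\left(V \right)} = \frac{V}{2048}$
$\frac{1}{Z{\left(T \right)}} = \frac{1}{\frac{1}{2048} \cdot 2015} = \frac{1}{\frac{2015}{2048}} = \frac{2048}{2015}$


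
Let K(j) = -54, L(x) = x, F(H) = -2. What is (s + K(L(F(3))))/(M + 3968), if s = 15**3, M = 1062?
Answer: 3321/5030 ≈ 0.66024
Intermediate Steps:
s = 3375
(s + K(L(F(3))))/(M + 3968) = (3375 - 54)/(1062 + 3968) = 3321/5030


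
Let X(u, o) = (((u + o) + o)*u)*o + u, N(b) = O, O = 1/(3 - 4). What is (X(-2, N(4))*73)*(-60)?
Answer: 43800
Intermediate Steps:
O = -1 (O = 1/(-1) = -1)
N(b) = -1
X(u, o) = u + o*u*(u + 2*o) (X(u, o) = (((o + u) + o)*u)*o + u = ((u + 2*o)*u)*o + u = (u*(u + 2*o))*o + u = o*u*(u + 2*o) + u = u + o*u*(u + 2*o))
(X(-2, N(4))*73)*(-60) = (-2*(1 + 2*(-1)² - 1*(-2))*73)*(-60) = (-2*(1 + 2*1 + 2)*73)*(-60) = (-2*(1 + 2 + 2)*73)*(-60) = (-2*5*73)*(-60) = -10*73*(-60) = -730*(-60) = 43800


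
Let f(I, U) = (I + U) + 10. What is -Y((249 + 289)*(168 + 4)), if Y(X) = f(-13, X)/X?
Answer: -92533/92536 ≈ -0.99997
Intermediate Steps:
f(I, U) = 10 + I + U
Y(X) = (-3 + X)/X (Y(X) = (10 - 13 + X)/X = (-3 + X)/X)
-Y((249 + 289)*(168 + 4)) = -(-3 + (249 + 289)*(168 + 4))/((249 + 289)*(168 + 4)) = -(-3 + 538*172)/(538*172) = -(-3 + 92536)/92536 = -92533/92536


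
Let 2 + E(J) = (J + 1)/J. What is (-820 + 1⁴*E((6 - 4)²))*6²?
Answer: -29547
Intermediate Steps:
E(J) = -2 + (1 + J)/J (E(J) = -2 + (J + 1)/J = -2 + (1 + J)/J)
(-820 + 1⁴*E((6 - 4)²))*6² = (-820 + 1⁴*((1 - (6 - 4)²)/((6 - 4)²)))*6² = (-820 + 1*((1 - 1*2²)/(2²)))*36 = (-820 + 1*((1 - 1*4)/4))*36 = (-820 + 1*((1 - 4)/4))*36 = (-820 + 1*((¼)*(-3)))*36 = (-820 + 1*(-¾))*36 = (-820 - ¾)*36 = -3283/4*36 = -29547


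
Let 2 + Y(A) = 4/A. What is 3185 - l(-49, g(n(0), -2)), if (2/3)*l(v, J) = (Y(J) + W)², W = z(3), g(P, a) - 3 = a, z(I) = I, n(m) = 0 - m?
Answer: 6295/2 ≈ 3147.5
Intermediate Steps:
n(m) = -m
Y(A) = -2 + 4/A
g(P, a) = 3 + a
W = 3
l(v, J) = 3*(1 + 4/J)²/2 (l(v, J) = 3*((-2 + 4/J) + 3)²/2 = 3*(1 + 4/J)²/2)
3185 - l(-49, g(n(0), -2)) = 3185 - 3*(4 + (3 - 2))²/(2*(3 - 2)²) = 3185 - 3*(4 + 1)²/(2*1²) = 3185 - 3*5²/2 = 3185 - 3*25/2 = 3185 - 1*75/2 = 3185 - 75/2 = 6295/2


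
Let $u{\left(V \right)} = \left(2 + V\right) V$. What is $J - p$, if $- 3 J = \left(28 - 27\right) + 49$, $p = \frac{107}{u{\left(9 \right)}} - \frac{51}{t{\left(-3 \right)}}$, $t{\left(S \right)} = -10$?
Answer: $- \frac{22619}{990} \approx -22.847$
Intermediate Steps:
$u{\left(V \right)} = V \left(2 + V\right)$
$p = \frac{6119}{990}$ ($p = \frac{107}{9 \left(2 + 9\right)} - \frac{51}{-10} = \frac{107}{9 \cdot 11} - - \frac{51}{10} = \frac{107}{99} + \frac{51}{10} = \frac{6119}{990} \approx 6.1808$)
$J = - \frac{50}{3}$ ($J = - \frac{\left(28 - 27\right) + 49}{3} = - \frac{1 + 49}{3} = \left(- \frac{1}{3}\right) 50 = - \frac{50}{3} \approx -16.667$)
$J - p = - \frac{50}{3} - \frac{6119}{990} = - \frac{22619}{990}$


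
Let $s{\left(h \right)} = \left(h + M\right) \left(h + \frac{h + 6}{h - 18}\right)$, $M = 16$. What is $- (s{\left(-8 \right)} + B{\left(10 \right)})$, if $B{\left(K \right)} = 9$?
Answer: $\frac{707}{13} \approx 54.385$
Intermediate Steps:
$s{\left(h \right)} = \left(16 + h\right) \left(h + \frac{6 + h}{-18 + h}\right)$ ($s{\left(h \right)} = \left(h + 16\right) \left(h + \frac{h + 6}{h - 18}\right) = \left(16 + h\right) \left(h + \frac{6 + h}{-18 + h}\right)$)
$- (s{\left(-8 \right)} + B{\left(10 \right)}) = - (\frac{96 + \left(-8\right)^{3} - \left(-8\right)^{2} - -2128}{-18 - 8} + 9) = - (\frac{96 - 512 - 64 + 2128}{-26} + 9) = - (- \frac{96 - 512 - 64 + 2128}{26} + 9) = - (\left(- \frac{1}{26}\right) 1648 + 9) = - (- \frac{824}{13} + 9) = \left(-1\right) \left(- \frac{707}{13}\right) = \frac{707}{13}$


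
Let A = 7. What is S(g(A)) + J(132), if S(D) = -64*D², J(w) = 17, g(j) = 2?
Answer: -239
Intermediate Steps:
S(g(A)) + J(132) = -64*2² + 17 = -64*4 + 17 = -256 + 17 = -239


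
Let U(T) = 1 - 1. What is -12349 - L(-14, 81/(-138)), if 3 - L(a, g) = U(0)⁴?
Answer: -12352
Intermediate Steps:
U(T) = 0
L(a, g) = 3 (L(a, g) = 3 - 1*0⁴ = 3 - 1*0 = 3 + 0 = 3)
-12349 - L(-14, 81/(-138)) = -12349 - 1*3 = -12349 - 3 = -12352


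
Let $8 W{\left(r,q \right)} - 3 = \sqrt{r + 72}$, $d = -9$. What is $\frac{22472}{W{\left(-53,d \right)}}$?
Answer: $- \frac{269664}{5} + \frac{89888 \sqrt{19}}{5} \approx 24430.0$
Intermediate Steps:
$W{\left(r,q \right)} = \frac{3}{8} + \frac{\sqrt{72 + r}}{8}$ ($W{\left(r,q \right)} = \frac{3}{8} + \frac{\sqrt{r + 72}}{8} = \frac{3}{8} + \frac{\sqrt{72 + r}}{8}$)
$\frac{22472}{W{\left(-53,d \right)}} = \frac{22472}{\frac{3}{8} + \frac{\sqrt{72 - 53}}{8}} = \frac{22472}{\frac{3}{8} + \frac{\sqrt{19}}{8}}$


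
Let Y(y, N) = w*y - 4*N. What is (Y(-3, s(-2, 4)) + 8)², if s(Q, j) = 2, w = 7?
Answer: 441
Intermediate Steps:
Y(y, N) = -4*N + 7*y (Y(y, N) = 7*y - 4*N = -4*N + 7*y)
(Y(-3, s(-2, 4)) + 8)² = ((-4*2 + 7*(-3)) + 8)² = ((-8 - 21) + 8)² = (-29 + 8)² = (-21)² = 441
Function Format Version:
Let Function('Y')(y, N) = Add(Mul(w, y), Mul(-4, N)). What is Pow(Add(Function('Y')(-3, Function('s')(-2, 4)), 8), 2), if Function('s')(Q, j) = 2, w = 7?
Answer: 441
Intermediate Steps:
Function('Y')(y, N) = Add(Mul(-4, N), Mul(7, y)) (Function('Y')(y, N) = Add(Mul(7, y), Mul(-4, N)) = Add(Mul(-4, N), Mul(7, y)))
Pow(Add(Function('Y')(-3, Function('s')(-2, 4)), 8), 2) = Pow(Add(Add(Mul(-4, 2), Mul(7, -3)), 8), 2) = Pow(Add(Add(-8, -21), 8), 2) = Pow(Add(-29, 8), 2) = Pow(-21, 2) = 441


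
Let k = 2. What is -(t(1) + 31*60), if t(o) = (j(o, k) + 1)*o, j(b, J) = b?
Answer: -1862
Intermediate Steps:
t(o) = o*(1 + o) (t(o) = (o + 1)*o = (1 + o)*o = o*(1 + o))
-(t(1) + 31*60) = -(1*(1 + 1) + 31*60) = -(1*2 + 1860) = -(2 + 1860) = -1*1862 = -1862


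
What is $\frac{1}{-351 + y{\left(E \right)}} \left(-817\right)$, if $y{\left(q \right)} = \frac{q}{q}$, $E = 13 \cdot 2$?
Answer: $\frac{817}{350} \approx 2.3343$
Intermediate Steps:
$E = 26$
$y{\left(q \right)} = 1$
$\frac{1}{-351 + y{\left(E \right)}} \left(-817\right) = \frac{1}{-351 + 1} \left(-817\right) = \frac{1}{-350} \left(-817\right) = \left(- \frac{1}{350}\right) \left(-817\right) = \frac{817}{350}$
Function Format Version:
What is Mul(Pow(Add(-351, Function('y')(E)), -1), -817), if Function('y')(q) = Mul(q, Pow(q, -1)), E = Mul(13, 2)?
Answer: Rational(817, 350) ≈ 2.3343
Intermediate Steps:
E = 26
Function('y')(q) = 1
Mul(Pow(Add(-351, Function('y')(E)), -1), -817) = Mul(Pow(Add(-351, 1), -1), -817) = Mul(Pow(-350, -1), -817) = Mul(Rational(-1, 350), -817) = Rational(817, 350)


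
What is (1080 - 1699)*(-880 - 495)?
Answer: 851125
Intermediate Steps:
(1080 - 1699)*(-880 - 495) = -619*(-1375) = 851125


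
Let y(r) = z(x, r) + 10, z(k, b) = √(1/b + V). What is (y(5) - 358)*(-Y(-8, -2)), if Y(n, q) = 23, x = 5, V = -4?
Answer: 8004 - 23*I*√95/5 ≈ 8004.0 - 44.835*I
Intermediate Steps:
z(k, b) = √(-4 + 1/b) (z(k, b) = √(1/b - 4) = √(-4 + 1/b))
y(r) = 10 + √(-4 + 1/r) (y(r) = √(-4 + 1/r) + 10 = 10 + √(-4 + 1/r))
(y(5) - 358)*(-Y(-8, -2)) = ((10 + √(-4 + 1/5)) - 358)*(-1*23) = ((10 + √(-4 + ⅕)) - 358)*(-23) = ((10 + √(-19/5)) - 358)*(-23) = ((10 + I*√95/5) - 358)*(-23) = (-348 + I*√95/5)*(-23) = 8004 - 23*I*√95/5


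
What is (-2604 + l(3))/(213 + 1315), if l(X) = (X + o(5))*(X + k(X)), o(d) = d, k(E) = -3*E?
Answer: -663/382 ≈ -1.7356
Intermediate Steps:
l(X) = -2*X*(5 + X) (l(X) = (X + 5)*(X - 3*X) = (5 + X)*(-2*X) = -2*X*(5 + X))
(-2604 + l(3))/(213 + 1315) = (-2604 + 2*3*(-5 - 1*3))/(213 + 1315) = (-2604 + 2*3*(-5 - 3))/1528 = (-2604 + 2*3*(-8))*(1/1528) = (-2604 - 48)*(1/1528) = -2652*1/1528 = -663/382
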